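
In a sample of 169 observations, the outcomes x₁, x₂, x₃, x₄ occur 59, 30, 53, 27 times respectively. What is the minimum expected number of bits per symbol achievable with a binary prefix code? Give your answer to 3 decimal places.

1.988 bits/symbol

Probabilities are the counts divided by 169.
Repeatedly combine the two least-probable nodes; the expected code length is the sum of the merged weights.
merge 27/169 + 30/169 → 57/169
merge 53/169 + 57/169 → 110/169
merge 59/169 + 110/169 → 1
L = 57/169 + 110/169 + 1 = 336/169 ≈ 1.988 bits/symbol.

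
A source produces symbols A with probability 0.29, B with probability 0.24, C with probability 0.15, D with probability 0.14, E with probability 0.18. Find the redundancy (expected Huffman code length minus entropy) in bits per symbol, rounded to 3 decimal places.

0.025 bits

Entropy H = −Σ p log₂ p ≈ 2.2650 bits.
Huffman merges: 7/50+3/20→29/100; 9/50+6/25→21/50; 29/100+29/100→29/50; 21/50+29/50→1. L = 229/100 ≈ 2.2900.
L − H = 2.2900 − 2.2650 = 0.025 bits.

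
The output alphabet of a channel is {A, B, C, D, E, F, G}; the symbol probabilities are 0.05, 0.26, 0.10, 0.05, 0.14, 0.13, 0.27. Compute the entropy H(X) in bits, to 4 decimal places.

H = −Σ pᵢ log₂ pᵢ.
−0.05·log₂(0.05) = 0.2161
−0.26·log₂(0.26) = 0.5053
−0.10·log₂(0.10) = 0.3322
−0.05·log₂(0.05) = 0.2161
−0.14·log₂(0.14) = 0.3971
−0.13·log₂(0.13) = 0.3826
−0.27·log₂(0.27) = 0.5100
Sum ≈ 2.5594 → 2.5594 bits.

2.5594 bits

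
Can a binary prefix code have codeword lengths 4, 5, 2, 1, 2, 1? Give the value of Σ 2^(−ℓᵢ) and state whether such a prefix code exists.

1.59375; no

With common denominator 2^5 = 32: Σ 2^(−ℓᵢ) = 2/32 + 1/32 + 8/32 + 16/32 + 8/32 + 16/32 = 51/32 = 1.59375.
Kraft's inequality requires Σ ≤ 1; here Σ = 1.59375 > 1, so no such prefix code exists.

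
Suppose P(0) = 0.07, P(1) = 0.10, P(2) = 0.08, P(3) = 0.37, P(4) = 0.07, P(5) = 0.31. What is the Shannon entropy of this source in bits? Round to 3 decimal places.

H = −Σ pᵢ log₂ pᵢ.
−0.07·log₂(0.07) = 0.2686
−0.10·log₂(0.10) = 0.3322
−0.08·log₂(0.08) = 0.2915
−0.37·log₂(0.37) = 0.5307
−0.07·log₂(0.07) = 0.2686
−0.31·log₂(0.31) = 0.5238
Sum ≈ 2.2153 → 2.215 bits.

2.215 bits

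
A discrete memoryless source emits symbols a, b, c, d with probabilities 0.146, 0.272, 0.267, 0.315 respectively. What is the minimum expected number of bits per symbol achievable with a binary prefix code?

2 bits/symbol

Repeatedly combine the two least-probable nodes; the expected code length is the sum of the merged weights.
merge 73/500 + 267/1000 → 413/1000
merge 34/125 + 63/200 → 587/1000
merge 413/1000 + 587/1000 → 1
L = 413/1000 + 587/1000 + 1 = 2 bits/symbol.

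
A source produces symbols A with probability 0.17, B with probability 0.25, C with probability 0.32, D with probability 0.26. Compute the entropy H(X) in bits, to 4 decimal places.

1.9659 bits

H = −Σ pᵢ log₂ pᵢ.
−0.17·log₂(0.17) = 0.4346
−0.25·log₂(0.25) = 0.5000
−0.32·log₂(0.32) = 0.5260
−0.26·log₂(0.26) = 0.5053
Sum ≈ 1.9659 → 1.9659 bits.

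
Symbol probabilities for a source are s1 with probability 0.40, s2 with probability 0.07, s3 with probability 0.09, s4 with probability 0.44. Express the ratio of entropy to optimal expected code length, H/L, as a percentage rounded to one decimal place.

Entropy H = −Σ p log₂ p ≈ 1.6311 bits.
Huffman merges: 7/100+9/100→4/25; 4/25+2/5→14/25; 11/25+14/25→1. L = 43/25 ≈ 1.7200.
Efficiency = H/L = 1.6311/1.7200 = 94.8%.

94.8%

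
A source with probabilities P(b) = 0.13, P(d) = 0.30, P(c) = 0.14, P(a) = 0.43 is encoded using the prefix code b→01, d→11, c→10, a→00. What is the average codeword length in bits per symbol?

2 bits/symbol

L̄ = Σ pᵢ·ℓᵢ = 0.13·2 + 0.30·2 + 0.14·2 + 0.43·2 = 2 bits/symbol.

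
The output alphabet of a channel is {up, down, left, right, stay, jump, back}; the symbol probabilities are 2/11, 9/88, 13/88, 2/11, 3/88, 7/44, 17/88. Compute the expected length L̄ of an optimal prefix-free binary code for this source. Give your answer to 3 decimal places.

Repeatedly combine the two least-probable nodes; the expected code length is the sum of the merged weights.
merge 3/88 + 9/88 → 3/22
merge 3/22 + 13/88 → 25/88
merge 7/44 + 2/11 → 15/44
merge 2/11 + 17/88 → 3/8
merge 25/88 + 15/44 → 5/8
merge 3/8 + 5/8 → 1
L = 3/22 + 25/88 + 15/44 + 3/8 + 5/8 + 1 = 243/88 ≈ 2.761 bits/symbol.

2.761 bits/symbol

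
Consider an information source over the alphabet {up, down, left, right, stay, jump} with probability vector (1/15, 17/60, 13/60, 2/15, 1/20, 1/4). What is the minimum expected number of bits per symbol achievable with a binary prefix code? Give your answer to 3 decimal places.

2.367 bits/symbol

Repeatedly combine the two least-probable nodes; the expected code length is the sum of the merged weights.
merge 1/20 + 1/15 → 7/60
merge 7/60 + 2/15 → 1/4
merge 13/60 + 1/4 → 7/15
merge 1/4 + 17/60 → 8/15
merge 7/15 + 8/15 → 1
L = 7/60 + 1/4 + 7/15 + 8/15 + 1 = 71/30 ≈ 2.367 bits/symbol.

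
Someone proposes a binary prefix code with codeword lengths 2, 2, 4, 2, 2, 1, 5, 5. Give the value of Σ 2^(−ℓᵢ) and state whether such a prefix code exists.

1.625; no

With common denominator 2^5 = 32: Σ 2^(−ℓᵢ) = 8/32 + 8/32 + 2/32 + 8/32 + 8/32 + 16/32 + 1/32 + 1/32 = 52/32 = 1.625.
Kraft's inequality requires Σ ≤ 1; here Σ = 1.625 > 1, so no such prefix code exists.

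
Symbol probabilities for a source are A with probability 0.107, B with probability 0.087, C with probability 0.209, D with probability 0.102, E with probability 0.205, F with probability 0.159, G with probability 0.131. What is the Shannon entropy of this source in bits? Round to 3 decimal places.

2.734 bits

H = −Σ pᵢ log₂ pᵢ.
−0.107·log₂(0.107) = 0.3450
−0.087·log₂(0.087) = 0.3065
−0.209·log₂(0.209) = 0.4720
−0.102·log₂(0.102) = 0.3359
−0.205·log₂(0.205) = 0.4687
−0.159·log₂(0.159) = 0.4218
−0.131·log₂(0.131) = 0.3841
Sum ≈ 2.7341 → 2.734 bits.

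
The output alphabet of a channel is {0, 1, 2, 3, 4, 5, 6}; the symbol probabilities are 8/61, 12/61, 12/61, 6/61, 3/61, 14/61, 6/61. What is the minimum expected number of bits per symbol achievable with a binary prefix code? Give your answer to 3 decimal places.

Repeatedly combine the two least-probable nodes; the expected code length is the sum of the merged weights.
merge 3/61 + 6/61 → 9/61
merge 6/61 + 8/61 → 14/61
merge 9/61 + 12/61 → 21/61
merge 12/61 + 14/61 → 26/61
merge 14/61 + 21/61 → 35/61
merge 26/61 + 35/61 → 1
L = 9/61 + 14/61 + 21/61 + 26/61 + 35/61 + 1 = 166/61 ≈ 2.721 bits/symbol.

2.721 bits/symbol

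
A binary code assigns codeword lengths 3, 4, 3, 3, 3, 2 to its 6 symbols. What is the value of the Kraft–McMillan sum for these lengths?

0.8125

With common denominator 2^4 = 16: Σ 2^(−ℓᵢ) = 2/16 + 1/16 + 2/16 + 2/16 + 2/16 + 4/16 = 13/16 = 0.8125.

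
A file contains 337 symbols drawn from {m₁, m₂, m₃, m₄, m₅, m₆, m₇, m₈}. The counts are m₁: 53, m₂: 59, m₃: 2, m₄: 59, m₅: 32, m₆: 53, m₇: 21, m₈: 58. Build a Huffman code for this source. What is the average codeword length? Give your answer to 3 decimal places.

2.881 bits/symbol

Probabilities are the counts divided by 337.
Repeatedly combine the two least-probable nodes; the expected code length is the sum of the merged weights.
merge 2/337 + 21/337 → 23/337
merge 23/337 + 32/337 → 55/337
merge 53/337 + 53/337 → 106/337
merge 55/337 + 58/337 → 113/337
merge 59/337 + 59/337 → 118/337
merge 106/337 + 113/337 → 219/337
merge 118/337 + 219/337 → 1
L = 23/337 + 55/337 + 106/337 + 113/337 + 118/337 + 219/337 + 1 = 971/337 ≈ 2.881 bits/symbol.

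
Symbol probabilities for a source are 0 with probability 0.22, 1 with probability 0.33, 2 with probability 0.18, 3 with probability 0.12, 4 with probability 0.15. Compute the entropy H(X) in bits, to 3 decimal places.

H = −Σ pᵢ log₂ pᵢ.
−0.22·log₂(0.22) = 0.4806
−0.33·log₂(0.33) = 0.5278
−0.18·log₂(0.18) = 0.4453
−0.12·log₂(0.12) = 0.3671
−0.15·log₂(0.15) = 0.4105
Sum ≈ 2.2313 → 2.231 bits.

2.231 bits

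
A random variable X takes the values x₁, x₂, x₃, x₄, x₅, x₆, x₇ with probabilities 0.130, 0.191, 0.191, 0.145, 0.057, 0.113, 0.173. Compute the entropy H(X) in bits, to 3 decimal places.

2.728 bits

H = −Σ pᵢ log₂ pᵢ.
−0.130·log₂(0.130) = 0.3826
−0.191·log₂(0.191) = 0.4562
−0.191·log₂(0.191) = 0.4562
−0.145·log₂(0.145) = 0.4040
−0.057·log₂(0.057) = 0.2356
−0.113·log₂(0.113) = 0.3555
−0.173·log₂(0.173) = 0.4379
Sum ≈ 2.7279 → 2.728 bits.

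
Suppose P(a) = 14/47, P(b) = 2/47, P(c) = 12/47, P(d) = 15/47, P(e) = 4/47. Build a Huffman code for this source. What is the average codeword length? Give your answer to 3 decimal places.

Repeatedly combine the two least-probable nodes; the expected code length is the sum of the merged weights.
merge 2/47 + 4/47 → 6/47
merge 6/47 + 12/47 → 18/47
merge 14/47 + 15/47 → 29/47
merge 18/47 + 29/47 → 1
L = 6/47 + 18/47 + 29/47 + 1 = 100/47 ≈ 2.128 bits/symbol.

2.128 bits/symbol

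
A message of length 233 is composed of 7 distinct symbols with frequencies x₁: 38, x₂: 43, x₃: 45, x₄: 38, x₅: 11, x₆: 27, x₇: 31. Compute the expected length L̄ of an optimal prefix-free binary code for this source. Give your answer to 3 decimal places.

2.785 bits/symbol

Probabilities are the counts divided by 233.
Repeatedly combine the two least-probable nodes; the expected code length is the sum of the merged weights.
merge 11/233 + 27/233 → 38/233
merge 31/233 + 38/233 → 69/233
merge 38/233 + 38/233 → 76/233
merge 43/233 + 45/233 → 88/233
merge 69/233 + 76/233 → 145/233
merge 88/233 + 145/233 → 1
L = 38/233 + 69/233 + 76/233 + 88/233 + 145/233 + 1 = 649/233 ≈ 2.785 bits/symbol.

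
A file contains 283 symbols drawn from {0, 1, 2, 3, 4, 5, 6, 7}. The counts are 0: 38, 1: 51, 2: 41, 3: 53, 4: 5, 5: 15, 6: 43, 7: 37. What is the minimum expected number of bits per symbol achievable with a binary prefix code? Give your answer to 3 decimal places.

Probabilities are the counts divided by 283.
Repeatedly combine the two least-probable nodes; the expected code length is the sum of the merged weights.
merge 5/283 + 15/283 → 20/283
merge 20/283 + 37/283 → 57/283
merge 38/283 + 41/283 → 79/283
merge 43/283 + 51/283 → 94/283
merge 53/283 + 57/283 → 110/283
merge 79/283 + 94/283 → 173/283
merge 110/283 + 173/283 → 1
L = 20/283 + 57/283 + 79/283 + 94/283 + 110/283 + 173/283 + 1 = 816/283 ≈ 2.883 bits/symbol.

2.883 bits/symbol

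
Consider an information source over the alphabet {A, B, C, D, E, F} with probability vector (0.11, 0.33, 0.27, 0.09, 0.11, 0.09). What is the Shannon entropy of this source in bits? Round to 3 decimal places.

2.364 bits

H = −Σ pᵢ log₂ pᵢ.
−0.11·log₂(0.11) = 0.3503
−0.33·log₂(0.33) = 0.5278
−0.27·log₂(0.27) = 0.5100
−0.09·log₂(0.09) = 0.3127
−0.11·log₂(0.11) = 0.3503
−0.09·log₂(0.09) = 0.3127
Sum ≈ 2.3637 → 2.364 bits.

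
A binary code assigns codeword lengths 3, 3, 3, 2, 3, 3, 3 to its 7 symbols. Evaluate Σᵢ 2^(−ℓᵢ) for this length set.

With common denominator 2^3 = 8: Σ 2^(−ℓᵢ) = 1/8 + 1/8 + 1/8 + 2/8 + 1/8 + 1/8 + 1/8 = 8/8 = 1.

1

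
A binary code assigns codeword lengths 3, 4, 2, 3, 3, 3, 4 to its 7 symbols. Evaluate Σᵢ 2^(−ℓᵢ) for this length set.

0.875

With common denominator 2^4 = 16: Σ 2^(−ℓᵢ) = 2/16 + 1/16 + 4/16 + 2/16 + 2/16 + 2/16 + 1/16 = 14/16 = 0.875.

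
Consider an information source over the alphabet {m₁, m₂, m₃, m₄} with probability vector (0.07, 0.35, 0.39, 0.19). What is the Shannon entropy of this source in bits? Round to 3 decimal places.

H = −Σ pᵢ log₂ pᵢ.
−0.07·log₂(0.07) = 0.2686
−0.35·log₂(0.35) = 0.5301
−0.39·log₂(0.39) = 0.5298
−0.19·log₂(0.19) = 0.4552
Sum ≈ 1.7837 → 1.784 bits.

1.784 bits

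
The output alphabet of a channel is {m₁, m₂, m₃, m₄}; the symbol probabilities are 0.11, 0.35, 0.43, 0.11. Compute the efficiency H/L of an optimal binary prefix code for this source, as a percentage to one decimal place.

98.0%

Entropy H = −Σ p log₂ p ≈ 1.7542 bits.
Huffman merges: 11/100+11/100→11/50; 11/50+7/20→57/100; 43/100+57/100→1. L = 179/100 ≈ 1.7900.
Efficiency = H/L = 1.7542/1.7900 = 98.0%.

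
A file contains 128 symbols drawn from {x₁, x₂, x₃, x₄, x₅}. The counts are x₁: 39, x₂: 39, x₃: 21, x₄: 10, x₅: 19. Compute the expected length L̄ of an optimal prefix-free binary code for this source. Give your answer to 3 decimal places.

2.227 bits/symbol

Probabilities are the counts divided by 128.
Repeatedly combine the two least-probable nodes; the expected code length is the sum of the merged weights.
merge 5/64 + 19/128 → 29/128
merge 21/128 + 29/128 → 25/64
merge 39/128 + 39/128 → 39/64
merge 25/64 + 39/64 → 1
L = 29/128 + 25/64 + 39/64 + 1 = 285/128 ≈ 2.227 bits/symbol.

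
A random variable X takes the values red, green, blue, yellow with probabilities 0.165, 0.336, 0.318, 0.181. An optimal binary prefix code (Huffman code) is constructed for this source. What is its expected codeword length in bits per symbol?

Repeatedly combine the two least-probable nodes; the expected code length is the sum of the merged weights.
merge 33/200 + 181/1000 → 173/500
merge 159/500 + 42/125 → 327/500
merge 173/500 + 327/500 → 1
L = 173/500 + 327/500 + 1 = 2 bits/symbol.

2 bits/symbol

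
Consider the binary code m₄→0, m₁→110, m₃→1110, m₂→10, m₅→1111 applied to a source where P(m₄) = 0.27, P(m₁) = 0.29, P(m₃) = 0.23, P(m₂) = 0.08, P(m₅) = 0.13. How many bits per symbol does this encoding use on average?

2.74 bits/symbol

L̄ = Σ pᵢ·ℓᵢ = 0.27·1 + 0.29·3 + 0.23·4 + 0.08·2 + 0.13·4 = 2.74 bits/symbol.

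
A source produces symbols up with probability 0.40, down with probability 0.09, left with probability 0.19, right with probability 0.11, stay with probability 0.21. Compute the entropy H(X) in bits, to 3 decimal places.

H = −Σ pᵢ log₂ pᵢ.
−0.40·log₂(0.40) = 0.5288
−0.09·log₂(0.09) = 0.3127
−0.19·log₂(0.19) = 0.4552
−0.11·log₂(0.11) = 0.3503
−0.21·log₂(0.21) = 0.4728
Sum ≈ 2.1198 → 2.120 bits.

2.120 bits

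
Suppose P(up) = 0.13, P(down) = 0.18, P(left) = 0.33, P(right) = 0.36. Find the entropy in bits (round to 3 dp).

1.886 bits

H = −Σ pᵢ log₂ pᵢ.
−0.13·log₂(0.13) = 0.3826
−0.18·log₂(0.18) = 0.4453
−0.33·log₂(0.33) = 0.5278
−0.36·log₂(0.36) = 0.5306
Sum ≈ 1.8864 → 1.886 bits.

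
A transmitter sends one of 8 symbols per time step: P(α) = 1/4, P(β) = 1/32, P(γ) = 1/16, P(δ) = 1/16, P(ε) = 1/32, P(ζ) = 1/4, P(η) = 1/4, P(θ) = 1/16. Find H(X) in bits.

2.5625 bits

Each probability is a power of 1/2, so log₂(1/p) is an integer.
H = Σ p·log₂(1/p) = 1/4·2 + 1/32·5 + 1/16·4 + 1/16·4 + 1/32·5 + 1/4·2 + 1/4·2 + 1/16·4 = 2.5625 bits.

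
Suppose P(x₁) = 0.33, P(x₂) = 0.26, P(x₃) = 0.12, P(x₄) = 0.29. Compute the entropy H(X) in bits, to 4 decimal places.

1.9181 bits

H = −Σ pᵢ log₂ pᵢ.
−0.33·log₂(0.33) = 0.5278
−0.26·log₂(0.26) = 0.5053
−0.12·log₂(0.12) = 0.3671
−0.29·log₂(0.29) = 0.5179
Sum ≈ 1.9181 → 1.9181 bits.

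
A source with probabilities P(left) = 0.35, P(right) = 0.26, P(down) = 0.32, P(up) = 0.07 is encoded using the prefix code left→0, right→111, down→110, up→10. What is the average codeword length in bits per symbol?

L̄ = Σ pᵢ·ℓᵢ = 0.35·1 + 0.26·3 + 0.32·3 + 0.07·2 = 2.23 bits/symbol.

2.23 bits/symbol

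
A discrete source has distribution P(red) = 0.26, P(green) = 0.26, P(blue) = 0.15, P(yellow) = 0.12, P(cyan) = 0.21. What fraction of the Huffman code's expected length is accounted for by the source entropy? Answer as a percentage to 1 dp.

99.6%

Entropy H = −Σ p log₂ p ≈ 2.2610 bits.
Huffman merges: 3/25+3/20→27/100; 21/100+13/50→47/100; 13/50+27/100→53/100; 47/100+53/100→1. L = 227/100 ≈ 2.2700.
Efficiency = H/L = 2.2610/2.2700 = 99.6%.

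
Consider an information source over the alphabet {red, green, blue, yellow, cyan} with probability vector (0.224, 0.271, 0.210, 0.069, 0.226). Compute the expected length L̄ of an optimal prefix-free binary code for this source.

2.279 bits/symbol

Repeatedly combine the two least-probable nodes; the expected code length is the sum of the merged weights.
merge 69/1000 + 21/100 → 279/1000
merge 28/125 + 113/500 → 9/20
merge 271/1000 + 279/1000 → 11/20
merge 9/20 + 11/20 → 1
L = 279/1000 + 9/20 + 11/20 + 1 = 2279/1000 = 2.279 bits/symbol.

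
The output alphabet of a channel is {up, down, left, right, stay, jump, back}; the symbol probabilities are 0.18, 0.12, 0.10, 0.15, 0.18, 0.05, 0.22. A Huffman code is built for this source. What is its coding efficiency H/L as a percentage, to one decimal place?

98.1%

Entropy H = −Σ p log₂ p ≈ 2.6971 bits.
Huffman merges: 1/20+1/10→3/20; 3/25+3/20→27/100; 3/20+9/50→33/100; 9/50+11/50→2/5; 27/100+33/100→3/5; 2/5+3/5→1. L = 11/4 ≈ 2.7500.
Efficiency = H/L = 2.6971/2.7500 = 98.1%.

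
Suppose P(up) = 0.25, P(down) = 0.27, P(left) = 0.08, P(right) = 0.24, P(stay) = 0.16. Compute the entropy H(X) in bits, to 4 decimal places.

2.2187 bits

H = −Σ pᵢ log₂ pᵢ.
−0.25·log₂(0.25) = 0.5000
−0.27·log₂(0.27) = 0.5100
−0.08·log₂(0.08) = 0.2915
−0.24·log₂(0.24) = 0.4941
−0.16·log₂(0.16) = 0.4230
Sum ≈ 2.2187 → 2.2187 bits.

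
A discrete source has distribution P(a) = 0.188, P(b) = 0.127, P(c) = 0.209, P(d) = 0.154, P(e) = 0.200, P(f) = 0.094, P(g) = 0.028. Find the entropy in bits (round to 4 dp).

2.6485 bits

H = −Σ pᵢ log₂ pᵢ.
−0.188·log₂(0.188) = 0.4533
−0.127·log₂(0.127) = 0.3781
−0.209·log₂(0.209) = 0.4720
−0.154·log₂(0.154) = 0.4156
−0.200·log₂(0.200) = 0.4644
−0.094·log₂(0.094) = 0.3207
−0.028·log₂(0.028) = 0.1444
Sum ≈ 2.6485 → 2.6485 bits.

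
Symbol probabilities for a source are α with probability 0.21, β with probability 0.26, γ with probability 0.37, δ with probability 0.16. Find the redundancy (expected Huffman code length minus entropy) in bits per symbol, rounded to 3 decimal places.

Entropy H = −Σ p log₂ p ≈ 1.9319 bits.
Huffman merges: 4/25+21/100→37/100; 13/50+37/100→63/100; 37/100+63/100→1. L = 2 ≈ 2.0000.
L − H = 2.0000 − 1.9319 = 0.068 bits.

0.068 bits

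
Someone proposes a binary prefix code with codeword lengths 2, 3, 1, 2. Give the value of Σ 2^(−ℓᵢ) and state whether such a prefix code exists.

With common denominator 2^3 = 8: Σ 2^(−ℓᵢ) = 2/8 + 1/8 + 4/8 + 2/8 = 9/8 = 1.125.
Kraft's inequality requires Σ ≤ 1; here Σ = 1.125 > 1, so no such prefix code exists.

1.125; no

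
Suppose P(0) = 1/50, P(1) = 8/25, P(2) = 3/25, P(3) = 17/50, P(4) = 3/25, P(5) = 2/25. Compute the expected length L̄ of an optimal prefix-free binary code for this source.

2.32 bits/symbol

Repeatedly combine the two least-probable nodes; the expected code length is the sum of the merged weights.
merge 1/50 + 2/25 → 1/10
merge 1/10 + 3/25 → 11/50
merge 3/25 + 11/50 → 17/50
merge 8/25 + 17/50 → 33/50
merge 17/50 + 33/50 → 1
L = 1/10 + 11/50 + 17/50 + 33/50 + 1 = 58/25 = 2.32 bits/symbol.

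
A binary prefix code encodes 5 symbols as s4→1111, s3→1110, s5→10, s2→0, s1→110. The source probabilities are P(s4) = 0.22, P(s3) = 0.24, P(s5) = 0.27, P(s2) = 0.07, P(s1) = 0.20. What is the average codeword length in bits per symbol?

L̄ = Σ pᵢ·ℓᵢ = 0.22·4 + 0.24·4 + 0.27·2 + 0.07·1 + 0.20·3 = 3.05 bits/symbol.

3.05 bits/symbol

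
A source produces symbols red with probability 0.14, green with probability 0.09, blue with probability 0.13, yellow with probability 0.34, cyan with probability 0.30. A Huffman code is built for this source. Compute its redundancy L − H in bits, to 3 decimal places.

Entropy H = −Σ p log₂ p ≈ 2.1427 bits.
Huffman merges: 9/100+13/100→11/50; 7/50+11/50→9/25; 3/10+17/50→16/25; 9/25+16/25→1. L = 111/50 ≈ 2.2200.
L − H = 2.2200 − 2.1427 = 0.077 bits.

0.077 bits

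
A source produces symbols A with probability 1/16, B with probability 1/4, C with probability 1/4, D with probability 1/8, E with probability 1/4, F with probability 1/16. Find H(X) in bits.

Each probability is a power of 1/2, so log₂(1/p) is an integer.
H = Σ p·log₂(1/p) = 1/16·4 + 1/4·2 + 1/4·2 + 1/8·3 + 1/4·2 + 1/16·4 = 2.375 bits.

2.375 bits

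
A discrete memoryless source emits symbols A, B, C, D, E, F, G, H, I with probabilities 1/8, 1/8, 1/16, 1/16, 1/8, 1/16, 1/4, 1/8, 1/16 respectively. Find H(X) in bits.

3 bits

Each probability is a power of 1/2, so log₂(1/p) is an integer.
H = Σ p·log₂(1/p) = 1/8·3 + 1/8·3 + 1/16·4 + 1/16·4 + 1/8·3 + 1/16·4 + 1/4·2 + 1/8·3 + 1/16·4 = 3 bits.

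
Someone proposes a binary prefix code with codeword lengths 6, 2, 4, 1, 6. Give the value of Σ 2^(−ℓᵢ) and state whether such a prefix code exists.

With common denominator 2^6 = 64: Σ 2^(−ℓᵢ) = 1/64 + 16/64 + 4/64 + 32/64 + 1/64 = 54/64 = 0.84375.
Kraft's inequality requires Σ ≤ 1; here Σ = 0.84375 ≤ 1, so such a prefix code exists.

0.84375; yes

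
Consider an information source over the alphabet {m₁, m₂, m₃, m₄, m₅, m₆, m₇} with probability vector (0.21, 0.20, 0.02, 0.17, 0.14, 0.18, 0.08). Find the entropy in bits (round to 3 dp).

2.619 bits

H = −Σ pᵢ log₂ pᵢ.
−0.21·log₂(0.21) = 0.4728
−0.20·log₂(0.20) = 0.4644
−0.02·log₂(0.02) = 0.1129
−0.17·log₂(0.17) = 0.4346
−0.14·log₂(0.14) = 0.3971
−0.18·log₂(0.18) = 0.4453
−0.08·log₂(0.08) = 0.2915
Sum ≈ 2.6186 → 2.619 bits.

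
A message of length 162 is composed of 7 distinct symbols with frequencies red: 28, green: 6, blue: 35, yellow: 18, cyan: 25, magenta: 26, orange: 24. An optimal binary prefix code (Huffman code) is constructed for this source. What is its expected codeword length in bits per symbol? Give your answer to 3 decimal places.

Probabilities are the counts divided by 162.
Repeatedly combine the two least-probable nodes; the expected code length is the sum of the merged weights.
merge 1/27 + 1/9 → 4/27
merge 4/27 + 4/27 → 8/27
merge 25/162 + 13/81 → 17/54
merge 14/81 + 35/162 → 7/18
merge 8/27 + 17/54 → 11/18
merge 7/18 + 11/18 → 1
L = 4/27 + 8/27 + 17/54 + 7/18 + 11/18 + 1 = 149/54 ≈ 2.759 bits/symbol.

2.759 bits/symbol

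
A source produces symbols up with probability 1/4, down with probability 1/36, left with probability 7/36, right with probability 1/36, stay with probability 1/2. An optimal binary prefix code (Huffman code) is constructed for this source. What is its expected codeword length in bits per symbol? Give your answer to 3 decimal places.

Repeatedly combine the two least-probable nodes; the expected code length is the sum of the merged weights.
merge 1/36 + 1/36 → 1/18
merge 1/18 + 7/36 → 1/4
merge 1/4 + 1/4 → 1/2
merge 1/2 + 1/2 → 1
L = 1/18 + 1/4 + 1/2 + 1 = 65/36 ≈ 1.806 bits/symbol.

1.806 bits/symbol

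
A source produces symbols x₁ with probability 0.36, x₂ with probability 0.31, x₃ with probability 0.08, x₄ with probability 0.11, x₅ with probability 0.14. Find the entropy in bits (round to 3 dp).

H = −Σ pᵢ log₂ pᵢ.
−0.36·log₂(0.36) = 0.5306
−0.31·log₂(0.31) = 0.5238
−0.08·log₂(0.08) = 0.2915
−0.11·log₂(0.11) = 0.3503
−0.14·log₂(0.14) = 0.3971
Sum ≈ 2.0933 → 2.093 bits.

2.093 bits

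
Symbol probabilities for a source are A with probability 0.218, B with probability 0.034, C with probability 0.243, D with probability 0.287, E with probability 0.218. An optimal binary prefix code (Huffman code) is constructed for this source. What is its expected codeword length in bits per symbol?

Repeatedly combine the two least-probable nodes; the expected code length is the sum of the merged weights.
merge 17/500 + 109/500 → 63/250
merge 109/500 + 243/1000 → 461/1000
merge 63/250 + 287/1000 → 539/1000
merge 461/1000 + 539/1000 → 1
L = 63/250 + 461/1000 + 539/1000 + 1 = 563/250 = 2.252 bits/symbol.

2.252 bits/symbol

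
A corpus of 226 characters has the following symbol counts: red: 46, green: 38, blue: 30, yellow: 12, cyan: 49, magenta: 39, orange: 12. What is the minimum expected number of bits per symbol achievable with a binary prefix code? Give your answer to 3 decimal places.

2.686 bits/symbol

Probabilities are the counts divided by 226.
Repeatedly combine the two least-probable nodes; the expected code length is the sum of the merged weights.
merge 6/113 + 6/113 → 12/113
merge 12/113 + 15/113 → 27/113
merge 19/113 + 39/226 → 77/226
merge 23/113 + 49/226 → 95/226
merge 27/113 + 77/226 → 131/226
merge 95/226 + 131/226 → 1
L = 12/113 + 27/113 + 77/226 + 95/226 + 131/226 + 1 = 607/226 ≈ 2.686 bits/symbol.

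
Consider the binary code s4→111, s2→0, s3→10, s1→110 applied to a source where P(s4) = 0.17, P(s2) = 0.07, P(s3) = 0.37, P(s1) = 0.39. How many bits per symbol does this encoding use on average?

2.49 bits/symbol

L̄ = Σ pᵢ·ℓᵢ = 0.17·3 + 0.07·1 + 0.37·2 + 0.39·3 = 2.49 bits/symbol.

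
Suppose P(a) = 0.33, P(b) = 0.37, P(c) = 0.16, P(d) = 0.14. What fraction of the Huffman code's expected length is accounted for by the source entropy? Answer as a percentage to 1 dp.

97.3%

Entropy H = −Σ p log₂ p ≈ 1.8787 bits.
Huffman merges: 7/50+4/25→3/10; 3/10+33/100→63/100; 37/100+63/100→1. L = 193/100 ≈ 1.9300.
Efficiency = H/L = 1.8787/1.9300 = 97.3%.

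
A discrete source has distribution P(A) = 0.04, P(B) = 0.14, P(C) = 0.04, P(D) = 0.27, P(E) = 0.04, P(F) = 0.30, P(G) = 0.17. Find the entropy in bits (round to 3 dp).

2.420 bits

H = −Σ pᵢ log₂ pᵢ.
−0.04·log₂(0.04) = 0.1858
−0.14·log₂(0.14) = 0.3971
−0.04·log₂(0.04) = 0.1858
−0.27·log₂(0.27) = 0.5100
−0.04·log₂(0.04) = 0.1858
−0.30·log₂(0.30) = 0.5211
−0.17·log₂(0.17) = 0.4346
Sum ≈ 2.4201 → 2.420 bits.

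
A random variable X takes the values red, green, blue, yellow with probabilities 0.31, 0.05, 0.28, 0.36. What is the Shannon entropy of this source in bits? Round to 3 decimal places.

H = −Σ pᵢ log₂ pᵢ.
−0.31·log₂(0.31) = 0.5238
−0.05·log₂(0.05) = 0.2161
−0.28·log₂(0.28) = 0.5142
−0.36·log₂(0.36) = 0.5306
Sum ≈ 1.7847 → 1.785 bits.

1.785 bits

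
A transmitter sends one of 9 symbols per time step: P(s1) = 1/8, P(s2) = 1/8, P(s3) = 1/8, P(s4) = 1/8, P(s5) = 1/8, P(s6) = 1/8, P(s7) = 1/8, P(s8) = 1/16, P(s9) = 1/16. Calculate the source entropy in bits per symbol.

3.125 bits

Each probability is a power of 1/2, so log₂(1/p) is an integer.
H = Σ p·log₂(1/p) = 1/8·3 + 1/8·3 + 1/8·3 + 1/8·3 + 1/8·3 + 1/8·3 + 1/8·3 + 1/16·4 + 1/16·4 = 3.125 bits.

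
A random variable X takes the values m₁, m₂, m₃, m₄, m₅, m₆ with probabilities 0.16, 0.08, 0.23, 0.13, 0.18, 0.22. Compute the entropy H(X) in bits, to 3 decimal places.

2.511 bits

H = −Σ pᵢ log₂ pᵢ.
−0.16·log₂(0.16) = 0.4230
−0.08·log₂(0.08) = 0.2915
−0.23·log₂(0.23) = 0.4877
−0.13·log₂(0.13) = 0.3826
−0.18·log₂(0.18) = 0.4453
−0.22·log₂(0.22) = 0.4806
Sum ≈ 2.5107 → 2.511 bits.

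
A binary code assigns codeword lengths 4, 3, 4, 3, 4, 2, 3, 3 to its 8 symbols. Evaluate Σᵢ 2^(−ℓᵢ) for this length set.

0.9375

With common denominator 2^4 = 16: Σ 2^(−ℓᵢ) = 1/16 + 2/16 + 1/16 + 2/16 + 1/16 + 4/16 + 2/16 + 2/16 = 15/16 = 0.9375.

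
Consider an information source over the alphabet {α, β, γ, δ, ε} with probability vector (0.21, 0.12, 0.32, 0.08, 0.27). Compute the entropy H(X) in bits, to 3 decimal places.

2.167 bits

H = −Σ pᵢ log₂ pᵢ.
−0.21·log₂(0.21) = 0.4728
−0.12·log₂(0.12) = 0.3671
−0.32·log₂(0.32) = 0.5260
−0.08·log₂(0.08) = 0.2915
−0.27·log₂(0.27) = 0.5100
Sum ≈ 2.1675 → 2.167 bits.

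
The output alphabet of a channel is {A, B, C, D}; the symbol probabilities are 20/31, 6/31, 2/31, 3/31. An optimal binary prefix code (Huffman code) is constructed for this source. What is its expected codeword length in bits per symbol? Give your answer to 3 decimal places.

1.516 bits/symbol

Repeatedly combine the two least-probable nodes; the expected code length is the sum of the merged weights.
merge 2/31 + 3/31 → 5/31
merge 5/31 + 6/31 → 11/31
merge 11/31 + 20/31 → 1
L = 5/31 + 11/31 + 1 = 47/31 ≈ 1.516 bits/symbol.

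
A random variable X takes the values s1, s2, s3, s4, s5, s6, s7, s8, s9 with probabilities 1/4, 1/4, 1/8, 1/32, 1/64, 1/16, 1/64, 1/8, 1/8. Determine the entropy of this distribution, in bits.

Each probability is a power of 1/2, so log₂(1/p) is an integer.
H = Σ p·log₂(1/p) = 1/4·2 + 1/4·2 + 1/8·3 + 1/32·5 + 1/64·6 + 1/16·4 + 1/64·6 + 1/8·3 + 1/8·3 = 2.71875 bits.

2.71875 bits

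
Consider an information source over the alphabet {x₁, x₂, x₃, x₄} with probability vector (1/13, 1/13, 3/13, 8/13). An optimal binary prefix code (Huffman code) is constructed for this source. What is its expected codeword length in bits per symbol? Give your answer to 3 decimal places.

Repeatedly combine the two least-probable nodes; the expected code length is the sum of the merged weights.
merge 1/13 + 1/13 → 2/13
merge 2/13 + 3/13 → 5/13
merge 5/13 + 8/13 → 1
L = 2/13 + 5/13 + 1 = 20/13 ≈ 1.538 bits/symbol.

1.538 bits/symbol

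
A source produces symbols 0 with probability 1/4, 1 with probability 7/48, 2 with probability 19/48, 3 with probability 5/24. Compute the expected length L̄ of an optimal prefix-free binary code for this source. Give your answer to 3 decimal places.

Repeatedly combine the two least-probable nodes; the expected code length is the sum of the merged weights.
merge 7/48 + 5/24 → 17/48
merge 1/4 + 17/48 → 29/48
merge 19/48 + 29/48 → 1
L = 17/48 + 29/48 + 1 = 47/24 ≈ 1.958 bits/symbol.

1.958 bits/symbol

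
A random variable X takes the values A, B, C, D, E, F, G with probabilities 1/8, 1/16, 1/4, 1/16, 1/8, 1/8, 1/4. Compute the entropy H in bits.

Each probability is a power of 1/2, so log₂(1/p) is an integer.
H = Σ p·log₂(1/p) = 1/8·3 + 1/16·4 + 1/4·2 + 1/16·4 + 1/8·3 + 1/8·3 + 1/4·2 = 2.625 bits.

2.625 bits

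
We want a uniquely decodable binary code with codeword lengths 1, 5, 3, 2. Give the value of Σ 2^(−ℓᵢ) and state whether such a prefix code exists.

0.90625; yes

With common denominator 2^5 = 32: Σ 2^(−ℓᵢ) = 16/32 + 1/32 + 4/32 + 8/32 = 29/32 = 0.90625.
Kraft's inequality requires Σ ≤ 1; here Σ = 0.90625 ≤ 1, so such a prefix code exists.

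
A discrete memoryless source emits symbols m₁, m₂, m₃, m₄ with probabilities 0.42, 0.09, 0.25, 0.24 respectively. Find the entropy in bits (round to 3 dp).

1.832 bits

H = −Σ pᵢ log₂ pᵢ.
−0.42·log₂(0.42) = 0.5256
−0.09·log₂(0.09) = 0.3127
−0.25·log₂(0.25) = 0.5000
−0.24·log₂(0.24) = 0.4941
Sum ≈ 1.8324 → 1.832 bits.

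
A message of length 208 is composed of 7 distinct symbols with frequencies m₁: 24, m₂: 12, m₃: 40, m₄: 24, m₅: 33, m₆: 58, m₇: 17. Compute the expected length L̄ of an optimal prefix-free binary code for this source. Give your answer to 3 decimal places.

Probabilities are the counts divided by 208.
Repeatedly combine the two least-probable nodes; the expected code length is the sum of the merged weights.
merge 3/52 + 17/208 → 29/208
merge 3/26 + 3/26 → 3/13
merge 29/208 + 33/208 → 31/104
merge 5/26 + 3/13 → 11/26
merge 29/104 + 31/104 → 15/26
merge 11/26 + 15/26 → 1
L = 29/208 + 3/13 + 31/104 + 11/26 + 15/26 + 1 = 555/208 ≈ 2.668 bits/symbol.

2.668 bits/symbol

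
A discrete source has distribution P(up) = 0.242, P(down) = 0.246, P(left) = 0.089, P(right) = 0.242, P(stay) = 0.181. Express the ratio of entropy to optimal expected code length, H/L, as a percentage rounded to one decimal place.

98.9%

Entropy H = −Σ p log₂ p ≈ 2.2454 bits.
Huffman merges: 89/1000+181/1000→27/100; 121/500+121/500→121/250; 123/500+27/100→129/250; 121/250+129/250→1. L = 227/100 ≈ 2.2700.
Efficiency = H/L = 2.2454/2.2700 = 98.9%.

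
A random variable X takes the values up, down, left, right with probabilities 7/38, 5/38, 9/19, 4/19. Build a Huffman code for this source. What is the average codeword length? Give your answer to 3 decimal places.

Repeatedly combine the two least-probable nodes; the expected code length is the sum of the merged weights.
merge 5/38 + 7/38 → 6/19
merge 4/19 + 6/19 → 10/19
merge 9/19 + 10/19 → 1
L = 6/19 + 10/19 + 1 = 35/19 ≈ 1.842 bits/symbol.

1.842 bits/symbol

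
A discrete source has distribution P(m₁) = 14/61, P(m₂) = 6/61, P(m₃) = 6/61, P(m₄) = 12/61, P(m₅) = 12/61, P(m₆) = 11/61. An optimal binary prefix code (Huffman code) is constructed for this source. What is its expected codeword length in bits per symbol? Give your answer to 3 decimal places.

2.574 bits/symbol

Repeatedly combine the two least-probable nodes; the expected code length is the sum of the merged weights.
merge 6/61 + 6/61 → 12/61
merge 11/61 + 12/61 → 23/61
merge 12/61 + 12/61 → 24/61
merge 14/61 + 23/61 → 37/61
merge 24/61 + 37/61 → 1
L = 12/61 + 23/61 + 24/61 + 37/61 + 1 = 157/61 ≈ 2.574 bits/symbol.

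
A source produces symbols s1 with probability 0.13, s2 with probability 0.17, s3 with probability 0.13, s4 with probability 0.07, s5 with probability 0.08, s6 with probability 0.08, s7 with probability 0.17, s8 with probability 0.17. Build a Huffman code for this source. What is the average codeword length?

Repeatedly combine the two least-probable nodes; the expected code length is the sum of the merged weights.
merge 7/100 + 2/25 → 3/20
merge 2/25 + 13/100 → 21/100
merge 13/100 + 3/20 → 7/25
merge 17/100 + 17/100 → 17/50
merge 17/100 + 21/100 → 19/50
merge 7/25 + 17/50 → 31/50
merge 19/50 + 31/50 → 1
L = 3/20 + 21/100 + 7/25 + 17/50 + 19/50 + 31/50 + 1 = 149/50 = 2.98 bits/symbol.

2.98 bits/symbol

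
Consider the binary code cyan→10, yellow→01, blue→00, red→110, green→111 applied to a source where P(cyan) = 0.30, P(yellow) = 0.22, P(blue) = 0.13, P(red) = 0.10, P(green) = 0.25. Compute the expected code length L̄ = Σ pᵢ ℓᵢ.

L̄ = Σ pᵢ·ℓᵢ = 0.30·2 + 0.22·2 + 0.13·2 + 0.10·3 + 0.25·3 = 2.35 bits/symbol.

2.35 bits/symbol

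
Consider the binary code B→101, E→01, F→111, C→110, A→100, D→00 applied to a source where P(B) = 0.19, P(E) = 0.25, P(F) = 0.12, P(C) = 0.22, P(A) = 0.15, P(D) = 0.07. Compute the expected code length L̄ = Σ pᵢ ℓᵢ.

2.68 bits/symbol

L̄ = Σ pᵢ·ℓᵢ = 0.19·3 + 0.25·2 + 0.12·3 + 0.22·3 + 0.15·3 + 0.07·2 = 2.68 bits/symbol.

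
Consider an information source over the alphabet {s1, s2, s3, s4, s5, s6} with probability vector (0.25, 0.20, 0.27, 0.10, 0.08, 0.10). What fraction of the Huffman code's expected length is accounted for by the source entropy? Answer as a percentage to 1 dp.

Entropy H = −Σ p log₂ p ≈ 2.4303 bits.
Huffman merges: 2/25+1/10→9/50; 1/10+9/50→7/25; 1/5+1/4→9/20; 27/100+7/25→11/20; 9/20+11/20→1. L = 123/50 ≈ 2.4600.
Efficiency = H/L = 2.4303/2.4600 = 98.8%.

98.8%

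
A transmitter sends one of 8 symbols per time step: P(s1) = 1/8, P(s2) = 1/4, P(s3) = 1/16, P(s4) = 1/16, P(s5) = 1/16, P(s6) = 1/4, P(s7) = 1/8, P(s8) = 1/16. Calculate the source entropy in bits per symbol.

Each probability is a power of 1/2, so log₂(1/p) is an integer.
H = Σ p·log₂(1/p) = 1/8·3 + 1/4·2 + 1/16·4 + 1/16·4 + 1/16·4 + 1/4·2 + 1/8·3 + 1/16·4 = 2.75 bits.

2.75 bits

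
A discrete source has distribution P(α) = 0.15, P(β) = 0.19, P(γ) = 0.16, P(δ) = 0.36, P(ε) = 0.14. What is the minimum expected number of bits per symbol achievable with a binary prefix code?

2.28 bits/symbol

Repeatedly combine the two least-probable nodes; the expected code length is the sum of the merged weights.
merge 7/50 + 3/20 → 29/100
merge 4/25 + 19/100 → 7/20
merge 29/100 + 7/20 → 16/25
merge 9/25 + 16/25 → 1
L = 29/100 + 7/20 + 16/25 + 1 = 57/25 = 2.28 bits/symbol.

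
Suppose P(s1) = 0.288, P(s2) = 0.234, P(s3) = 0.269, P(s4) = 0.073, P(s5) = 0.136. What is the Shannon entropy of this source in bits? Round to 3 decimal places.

2.184 bits

H = −Σ pᵢ log₂ pᵢ.
−0.288·log₂(0.288) = 0.5172
−0.234·log₂(0.234) = 0.4903
−0.269·log₂(0.269) = 0.5096
−0.073·log₂(0.073) = 0.2756
−0.136·log₂(0.136) = 0.3915
Sum ≈ 2.1842 → 2.184 bits.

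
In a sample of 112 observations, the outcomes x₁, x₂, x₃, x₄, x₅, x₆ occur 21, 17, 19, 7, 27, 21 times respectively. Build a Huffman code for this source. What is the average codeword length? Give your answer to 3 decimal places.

Probabilities are the counts divided by 112.
Repeatedly combine the two least-probable nodes; the expected code length is the sum of the merged weights.
merge 1/16 + 17/112 → 3/14
merge 19/112 + 3/16 → 5/14
merge 3/16 + 3/14 → 45/112
merge 27/112 + 5/14 → 67/112
merge 45/112 + 67/112 → 1
L = 3/14 + 5/14 + 45/112 + 67/112 + 1 = 18/7 ≈ 2.571 bits/symbol.

2.571 bits/symbol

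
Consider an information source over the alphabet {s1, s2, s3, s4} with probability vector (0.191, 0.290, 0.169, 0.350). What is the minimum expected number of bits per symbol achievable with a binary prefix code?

2 bits/symbol

Repeatedly combine the two least-probable nodes; the expected code length is the sum of the merged weights.
merge 169/1000 + 191/1000 → 9/25
merge 29/100 + 7/20 → 16/25
merge 9/25 + 16/25 → 1
L = 9/25 + 16/25 + 1 = 2 bits/symbol.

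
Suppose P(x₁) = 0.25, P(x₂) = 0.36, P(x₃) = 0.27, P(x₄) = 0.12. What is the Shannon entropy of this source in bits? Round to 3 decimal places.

H = −Σ pᵢ log₂ pᵢ.
−0.25·log₂(0.25) = 0.5000
−0.36·log₂(0.36) = 0.5306
−0.27·log₂(0.27) = 0.5100
−0.12·log₂(0.12) = 0.3671
Sum ≈ 1.9077 → 1.908 bits.

1.908 bits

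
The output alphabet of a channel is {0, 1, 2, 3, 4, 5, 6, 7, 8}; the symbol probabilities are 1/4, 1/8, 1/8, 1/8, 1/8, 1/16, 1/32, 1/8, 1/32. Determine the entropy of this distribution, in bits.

2.9375 bits

Each probability is a power of 1/2, so log₂(1/p) is an integer.
H = Σ p·log₂(1/p) = 1/4·2 + 1/8·3 + 1/8·3 + 1/8·3 + 1/8·3 + 1/16·4 + 1/32·5 + 1/8·3 + 1/32·5 = 2.9375 bits.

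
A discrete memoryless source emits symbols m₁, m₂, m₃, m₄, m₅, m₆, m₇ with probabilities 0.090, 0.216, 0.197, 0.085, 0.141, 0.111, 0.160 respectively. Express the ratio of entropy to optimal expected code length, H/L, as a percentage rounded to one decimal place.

98.8%

Entropy H = −Σ p log₂ p ≈ 2.7278 bits.
Huffman merges: 17/200+9/100→7/40; 111/1000+141/1000→63/250; 4/25+7/40→67/200; 197/1000+27/125→413/1000; 63/250+67/200→587/1000; 413/1000+587/1000→1. L = 1381/500 ≈ 2.7620.
Efficiency = H/L = 2.7278/2.7620 = 98.8%.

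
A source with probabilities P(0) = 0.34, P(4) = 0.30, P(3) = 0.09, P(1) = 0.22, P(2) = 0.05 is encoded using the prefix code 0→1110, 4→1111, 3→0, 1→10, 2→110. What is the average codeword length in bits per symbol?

L̄ = Σ pᵢ·ℓᵢ = 0.34·4 + 0.30·4 + 0.09·1 + 0.22·2 + 0.05·3 = 3.24 bits/symbol.

3.24 bits/symbol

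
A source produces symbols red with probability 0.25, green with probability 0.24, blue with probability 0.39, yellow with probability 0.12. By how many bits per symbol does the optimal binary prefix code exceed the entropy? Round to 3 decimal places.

Entropy H = −Σ p log₂ p ≈ 1.8910 bits.
Huffman merges: 3/25+6/25→9/25; 1/4+9/25→61/100; 39/100+61/100→1. L = 197/100 ≈ 1.9700.
L − H = 1.9700 − 1.8910 = 0.079 bits.

0.079 bits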